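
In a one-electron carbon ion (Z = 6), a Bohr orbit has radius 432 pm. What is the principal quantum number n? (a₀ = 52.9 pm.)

r_n = n²a₀/Z ⇒ n² = rZ/a₀ = 432 × 6 / 52.9 ≈ 49.00
n = 7

7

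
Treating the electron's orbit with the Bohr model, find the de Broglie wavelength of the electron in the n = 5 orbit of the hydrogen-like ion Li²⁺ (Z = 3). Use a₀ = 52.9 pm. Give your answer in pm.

554 pm

The Bohr quantisation condition is nλ = 2πr_n.
r_n = n²a₀/Z = 441 pm
λ = 2πr_n/n = 2π·441/5 = 554 pm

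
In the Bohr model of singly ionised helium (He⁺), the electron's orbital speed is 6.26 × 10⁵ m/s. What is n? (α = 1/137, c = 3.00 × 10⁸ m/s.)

7

v_n = Zαc/n ⇒ n = Zαc/v = 2 × 0.00730 × 3.00 × 10⁸ / 6.26 × 10⁵ ≈ 7.00
n = 7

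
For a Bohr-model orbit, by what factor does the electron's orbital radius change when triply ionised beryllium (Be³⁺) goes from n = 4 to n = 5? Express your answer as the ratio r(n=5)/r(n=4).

25/16

r ∝ Z^-1 · n^2; with Z fixed, r ∝ n^2.
r(n=5)/r(n=4) = (5/4)^2 = 25/16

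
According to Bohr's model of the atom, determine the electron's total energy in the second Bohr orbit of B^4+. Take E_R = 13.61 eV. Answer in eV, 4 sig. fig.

-85.06 eV

E_n = −E_R·Z²/n² = −13.61 × 5²/2² = -85.06 eV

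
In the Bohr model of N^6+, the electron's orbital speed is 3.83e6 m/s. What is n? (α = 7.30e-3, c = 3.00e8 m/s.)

v_n = Zαc/n ⇒ n = Zαc/v = 7 × 0.00730 × 3.00e8 / 3.83e6 ≈ 4.00
n = 4

4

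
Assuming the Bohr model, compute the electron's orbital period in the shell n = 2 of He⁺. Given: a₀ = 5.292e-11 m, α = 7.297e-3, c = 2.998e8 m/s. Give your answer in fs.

r = n²a₀/Z = 2²·5.292e-11/2 = 1.058e-10 m
v = Zαc/n = 2·0.007297·2.998e8/2 = 2.188e6 m/s
T = 2πr/v = 3.040e-16 s = 0.3040 fs

0.3040 fs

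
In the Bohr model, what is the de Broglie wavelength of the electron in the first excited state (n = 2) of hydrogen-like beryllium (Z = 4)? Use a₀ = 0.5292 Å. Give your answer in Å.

The Bohr quantisation condition is nλ = 2πr_n.
r_n = n²a₀/Z = 0.5292 Å
λ = 2πr_n/n = 2π·0.5292/2 = 1.663 Å

1.663 Å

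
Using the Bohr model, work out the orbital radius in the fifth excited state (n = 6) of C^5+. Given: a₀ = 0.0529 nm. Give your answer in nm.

r_n = n²a₀/Z = 6² × 0.0529 / 6
    = 36 × 0.0529 / 6 = 0.317 nm

0.317 nm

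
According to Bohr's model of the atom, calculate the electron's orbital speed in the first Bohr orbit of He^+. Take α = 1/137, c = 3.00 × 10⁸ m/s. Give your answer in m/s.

4.38 × 10⁶ m/s

v_n = Zαc/n = 2 × 0.00730 × 3.00 × 10⁸ / 1
    = 4.38 × 10⁶ m/s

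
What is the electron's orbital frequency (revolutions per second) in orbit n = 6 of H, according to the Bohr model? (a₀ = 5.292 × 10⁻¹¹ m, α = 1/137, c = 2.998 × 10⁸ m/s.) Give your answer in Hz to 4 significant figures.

r = n²a₀/Z = 1.905 × 10⁻⁹ m, v = Zαc/n = 3.647 × 10⁵ m/s
f = v/(2πr) = 3.047 × 10¹³ Hz

3.047 × 10¹³ Hz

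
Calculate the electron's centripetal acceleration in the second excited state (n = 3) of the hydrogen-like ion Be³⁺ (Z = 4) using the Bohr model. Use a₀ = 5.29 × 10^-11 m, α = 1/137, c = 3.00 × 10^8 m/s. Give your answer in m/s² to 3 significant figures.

7.16 × 10^22 m/s²

r = n²a₀/Z = 1.19 × 10^-10 m, v = Zαc/n = 2.92 × 10^6 m/s
a = v²/r = (2.92 × 10^6)² / 1.19 × 10^-10 = 7.16 × 10^22 m/s²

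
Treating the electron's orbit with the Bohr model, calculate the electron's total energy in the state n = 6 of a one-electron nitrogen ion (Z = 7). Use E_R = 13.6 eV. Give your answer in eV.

-18.5 eV

E_n = −E_R·Z²/n² = −13.6 × 7²/6² = -18.5 eV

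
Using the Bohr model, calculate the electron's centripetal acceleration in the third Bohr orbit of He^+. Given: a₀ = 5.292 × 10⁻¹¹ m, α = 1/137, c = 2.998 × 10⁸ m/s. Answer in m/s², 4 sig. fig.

8.937 × 10²¹ m/s²

r = n²a₀/Z = 2.381 × 10⁻¹⁰ m, v = Zαc/n = 1.459 × 10⁶ m/s
a = v²/r = (1.459 × 10⁶)² / 2.381 × 10⁻¹⁰ = 8.937 × 10²¹ m/s²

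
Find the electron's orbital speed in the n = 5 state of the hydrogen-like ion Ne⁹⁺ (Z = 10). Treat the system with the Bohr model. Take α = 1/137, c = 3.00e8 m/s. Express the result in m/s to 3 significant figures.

4.38e6 m/s

v_n = Zαc/n = 10 × 0.00730 × 3.00e8 / 5
    = 4.38e6 m/s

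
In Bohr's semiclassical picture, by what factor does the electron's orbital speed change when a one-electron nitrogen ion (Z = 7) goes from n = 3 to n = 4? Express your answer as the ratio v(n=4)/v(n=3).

3/4

v ∝ Z^1 · n^-1; with Z fixed, v ∝ n^-1.
v(n=4)/v(n=3) = (4/3)^-1 = 3/4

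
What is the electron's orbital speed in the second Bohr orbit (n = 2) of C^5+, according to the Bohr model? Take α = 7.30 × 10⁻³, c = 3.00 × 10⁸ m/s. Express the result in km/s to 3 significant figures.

6570 km/s

v_n = Zαc/n = 6 × 0.00730 × 3.00 × 10⁸ / 2
    = 6570 km/s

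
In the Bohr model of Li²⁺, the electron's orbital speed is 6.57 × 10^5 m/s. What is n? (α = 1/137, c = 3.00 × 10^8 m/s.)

10

v_n = Zαc/n ⇒ n = Zαc/v = 3 × 0.00730 × 3.00 × 10^8 / 6.57 × 10^5 ≈ 10.00
n = 10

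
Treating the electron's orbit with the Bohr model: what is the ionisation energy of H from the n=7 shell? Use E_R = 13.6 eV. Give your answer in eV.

0.278 eV

E_n = −E_R·Z²/n² = −13.6 × 1²/7² eV = -0.278 eV
Ionisation energy = −E_n = 0.278 eV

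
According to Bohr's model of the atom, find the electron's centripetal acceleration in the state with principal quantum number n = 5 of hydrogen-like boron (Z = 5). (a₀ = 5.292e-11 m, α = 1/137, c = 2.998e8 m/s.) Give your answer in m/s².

1.810e22 m/s²

r = n²a₀/Z = 2.646e-10 m, v = Zαc/n = 2.188e6 m/s
a = v²/r = (2.188e6)² / 2.646e-10 = 1.810e22 m/s²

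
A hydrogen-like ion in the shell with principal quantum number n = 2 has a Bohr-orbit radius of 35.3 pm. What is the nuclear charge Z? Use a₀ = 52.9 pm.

r_n = n²a₀/Z ⇒ Z = n²a₀/r = 2² × 52.9 / 35.3 ≈ 5.99
Z = 6

6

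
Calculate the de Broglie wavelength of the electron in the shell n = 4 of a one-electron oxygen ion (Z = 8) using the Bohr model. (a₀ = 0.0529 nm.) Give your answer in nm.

0.166 nm

The Bohr quantisation condition is nλ = 2πr_n.
r_n = n²a₀/Z = 0.106 nm
λ = 2πr_n/n = 2π·0.106/4 = 0.166 nm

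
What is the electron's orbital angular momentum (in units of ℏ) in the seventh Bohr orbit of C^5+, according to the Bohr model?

L_n = nℏ, so L/ℏ = n = 7.

7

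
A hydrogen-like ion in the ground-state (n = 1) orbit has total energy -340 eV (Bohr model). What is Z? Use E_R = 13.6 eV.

E_n = −E_R Z²/n² ⇒ Z² = −E_n n²/E_R = 340 × 1² / 13.6 ≈ 25.00
Z = 5

5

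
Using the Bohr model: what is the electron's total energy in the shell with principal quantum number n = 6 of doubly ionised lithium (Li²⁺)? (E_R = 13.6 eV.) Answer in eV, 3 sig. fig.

E_n = −E_R·Z²/n² = −13.6 × 3²/6² = -3.40 eV

-3.40 eV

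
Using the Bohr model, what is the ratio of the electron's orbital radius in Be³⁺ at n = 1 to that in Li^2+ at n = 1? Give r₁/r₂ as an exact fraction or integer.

3/4

r ∝ Z^-1 · n^2
r₁/r₂ = (4/3)^-1 · (1/1)^2 = 3/4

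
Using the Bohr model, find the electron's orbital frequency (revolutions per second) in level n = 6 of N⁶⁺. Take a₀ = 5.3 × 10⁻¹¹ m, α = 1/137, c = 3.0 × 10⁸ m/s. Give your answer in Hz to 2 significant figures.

r = n²a₀/Z = 2.7 × 10⁻¹⁰ m, v = Zαc/n = 2.6 × 10⁶ m/s
f = v/(2πr) = 1.5 × 10¹⁵ Hz

1.5 × 10¹⁵ Hz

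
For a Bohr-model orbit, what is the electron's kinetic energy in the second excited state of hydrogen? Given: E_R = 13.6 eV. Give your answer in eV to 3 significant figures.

For a Coulomb orbit the virial theorem gives K = −E_n.
E_n = −E_R·Z²/n², so K = E_R·Z²/n² = 13.6 × 1²/3² = 1.51 eV

1.51 eV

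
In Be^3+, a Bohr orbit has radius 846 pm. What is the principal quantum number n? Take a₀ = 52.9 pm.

8

r_n = n²a₀/Z ⇒ n² = rZ/a₀ = 846 × 4 / 52.9 ≈ 63.97
n = 8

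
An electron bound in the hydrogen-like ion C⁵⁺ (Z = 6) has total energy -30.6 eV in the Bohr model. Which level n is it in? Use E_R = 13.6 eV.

E_n = −E_R Z²/n² ⇒ n² = E_R Z²/(−E_n) = 13.6 × 6² / 30.6 ≈ 16.00
n = 4

4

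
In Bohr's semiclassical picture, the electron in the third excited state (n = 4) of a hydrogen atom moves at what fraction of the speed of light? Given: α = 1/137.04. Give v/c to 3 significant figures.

0.00182

v_n = Zαc/n, so v/c = Zα/n = 1 × 0.00730 / 4 = 0.00182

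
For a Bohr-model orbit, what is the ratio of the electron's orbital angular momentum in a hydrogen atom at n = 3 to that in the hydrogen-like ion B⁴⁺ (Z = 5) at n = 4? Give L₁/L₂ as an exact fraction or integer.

3/4

L = nℏ is independent of Z.
L₁/L₂ = n₁/n₂ = 3/4 = 3/4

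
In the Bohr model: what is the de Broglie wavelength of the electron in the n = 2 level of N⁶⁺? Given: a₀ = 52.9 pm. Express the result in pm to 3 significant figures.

95.0 pm

The Bohr quantisation condition is nλ = 2πr_n.
r_n = n²a₀/Z = 30.2 pm
λ = 2πr_n/n = 2π·30.2/2 = 95.0 pm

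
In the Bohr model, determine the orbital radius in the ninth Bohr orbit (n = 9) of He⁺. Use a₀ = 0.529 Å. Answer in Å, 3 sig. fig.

21.4 Å

r_n = n²a₀/Z = 9² × 0.529 / 2
    = 81 × 0.529 / 2 = 21.4 Å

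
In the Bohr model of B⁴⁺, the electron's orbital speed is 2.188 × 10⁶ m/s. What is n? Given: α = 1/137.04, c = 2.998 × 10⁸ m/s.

v_n = Zαc/n ⇒ n = Zαc/v = 5 × 0.007297 × 2.998 × 10⁸ / 2.188 × 10⁶ ≈ 5.00
n = 5

5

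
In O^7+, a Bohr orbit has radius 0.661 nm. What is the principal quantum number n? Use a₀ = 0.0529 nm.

10

r_n = n²a₀/Z ⇒ n² = rZ/a₀ = 0.661 × 8 / 0.0529 ≈ 99.96
n = 10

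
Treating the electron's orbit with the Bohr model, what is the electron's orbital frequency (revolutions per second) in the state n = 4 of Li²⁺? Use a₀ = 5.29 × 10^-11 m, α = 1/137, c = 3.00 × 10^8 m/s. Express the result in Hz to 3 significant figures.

r = n²a₀/Z = 2.82 × 10^-10 m, v = Zαc/n = 1.64 × 10^6 m/s
f = v/(2πr) = 9.26 × 10^14 Hz

9.26 × 10^14 Hz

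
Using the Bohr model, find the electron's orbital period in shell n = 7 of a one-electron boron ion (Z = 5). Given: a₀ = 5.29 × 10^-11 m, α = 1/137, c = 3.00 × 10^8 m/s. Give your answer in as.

2080 as

r = n²a₀/Z = 7²·5.29 × 10^-11/5 = 5.18 × 10^-10 m
v = Zαc/n = 5·0.00730·3.00 × 10^8/7 = 1.56 × 10^6 m/s
T = 2πr/v = 2.08 × 10^-15 s = 2080 as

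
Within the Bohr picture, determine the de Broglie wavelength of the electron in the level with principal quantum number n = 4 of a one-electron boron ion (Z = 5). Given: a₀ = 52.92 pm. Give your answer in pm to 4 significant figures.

The Bohr quantisation condition is nλ = 2πr_n.
r_n = n²a₀/Z = 169.3 pm
λ = 2πr_n/n = 2π·169.3/4 = 266.0 pm

266.0 pm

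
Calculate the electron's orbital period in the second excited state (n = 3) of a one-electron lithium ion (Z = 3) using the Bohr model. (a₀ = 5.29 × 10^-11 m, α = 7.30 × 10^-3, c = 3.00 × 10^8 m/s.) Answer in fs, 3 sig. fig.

r = n²a₀/Z = 3²·5.29 × 10^-11/3 = 1.59 × 10^-10 m
v = Zαc/n = 3·0.00730·3.00 × 10^8/3 = 2.19 × 10^6 m/s
T = 2πr/v = 4.55 × 10^-16 s = 0.455 fs

0.455 fs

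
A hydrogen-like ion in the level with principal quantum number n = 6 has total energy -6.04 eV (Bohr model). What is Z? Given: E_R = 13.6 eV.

4

E_n = −E_R Z²/n² ⇒ Z² = −E_n n²/E_R = 6.04 × 6² / 13.6 ≈ 15.99
Z = 4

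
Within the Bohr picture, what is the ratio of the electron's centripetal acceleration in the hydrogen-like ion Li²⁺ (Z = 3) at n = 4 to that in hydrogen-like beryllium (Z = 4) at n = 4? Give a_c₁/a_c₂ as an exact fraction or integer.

a_c ∝ Z^3 · n^-4
a_c₁/a_c₂ = (3/4)^3 · (4/4)^-4 = 27/64

27/64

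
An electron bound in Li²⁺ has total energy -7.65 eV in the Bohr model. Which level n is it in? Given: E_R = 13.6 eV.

4

E_n = −E_R Z²/n² ⇒ n² = E_R Z²/(−E_n) = 13.6 × 3² / 7.65 ≈ 16.00
n = 4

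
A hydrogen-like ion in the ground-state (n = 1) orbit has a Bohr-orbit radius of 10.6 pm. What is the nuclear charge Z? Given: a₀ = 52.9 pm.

r_n = n²a₀/Z ⇒ Z = n²a₀/r = 1² × 52.9 / 10.6 ≈ 4.99
Z = 5

5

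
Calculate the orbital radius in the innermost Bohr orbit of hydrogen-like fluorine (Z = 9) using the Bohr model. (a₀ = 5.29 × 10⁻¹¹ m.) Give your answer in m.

r_n = n²a₀/Z = 1² × 5.29 × 10⁻¹¹ / 9
    = 1 × 5.29 × 10⁻¹¹ / 9 = 5.88 × 10⁻¹² m

5.88 × 10⁻¹² m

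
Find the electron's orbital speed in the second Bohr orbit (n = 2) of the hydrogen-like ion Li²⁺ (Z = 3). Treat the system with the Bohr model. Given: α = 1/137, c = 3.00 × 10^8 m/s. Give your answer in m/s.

v_n = Zαc/n = 3 × 0.00730 × 3.00 × 10^8 / 2
    = 3.28 × 10^6 m/s

3.28 × 10^6 m/s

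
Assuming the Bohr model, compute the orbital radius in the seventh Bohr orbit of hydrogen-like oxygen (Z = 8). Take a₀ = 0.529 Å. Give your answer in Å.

r_n = n²a₀/Z = 7² × 0.529 / 8
    = 49 × 0.529 / 8 = 3.24 Å

3.24 Å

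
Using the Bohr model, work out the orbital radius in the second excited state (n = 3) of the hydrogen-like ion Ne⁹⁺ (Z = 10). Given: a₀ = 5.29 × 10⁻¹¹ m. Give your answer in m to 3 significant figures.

r_n = n²a₀/Z = 3² × 5.29 × 10⁻¹¹ / 10
    = 9 × 5.29 × 10⁻¹¹ / 10 = 4.76 × 10⁻¹¹ m

4.76 × 10⁻¹¹ m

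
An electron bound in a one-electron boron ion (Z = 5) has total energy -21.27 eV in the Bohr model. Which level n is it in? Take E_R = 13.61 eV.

E_n = −E_R Z²/n² ⇒ n² = E_R Z²/(−E_n) = 13.61 × 5² / 21.27 ≈ 16.00
n = 4

4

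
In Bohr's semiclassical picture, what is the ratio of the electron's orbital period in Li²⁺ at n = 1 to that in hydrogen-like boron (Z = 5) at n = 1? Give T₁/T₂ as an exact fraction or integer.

T ∝ Z^-2 · n^3
T₁/T₂ = (3/5)^-2 · (1/1)^3 = 25/9

25/9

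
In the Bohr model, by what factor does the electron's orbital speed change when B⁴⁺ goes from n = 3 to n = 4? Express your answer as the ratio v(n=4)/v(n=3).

3/4

v ∝ Z^1 · n^-1; with Z fixed, v ∝ n^-1.
v(n=4)/v(n=3) = (4/3)^-1 = 3/4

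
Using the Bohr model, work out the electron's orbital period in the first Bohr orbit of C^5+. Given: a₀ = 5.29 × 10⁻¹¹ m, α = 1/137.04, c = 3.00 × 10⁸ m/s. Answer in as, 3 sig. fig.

4.22 as

r = n²a₀/Z = 1²·5.29 × 10⁻¹¹/6 = 8.82 × 10⁻¹² m
v = Zαc/n = 6·0.00730·3.00 × 10⁸/1 = 1.31 × 10⁷ m/s
T = 2πr/v = 4.22 × 10⁻¹⁸ s = 4.22 as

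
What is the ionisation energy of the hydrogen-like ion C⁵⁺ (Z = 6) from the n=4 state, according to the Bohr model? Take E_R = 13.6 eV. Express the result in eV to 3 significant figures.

E_n = −E_R·Z²/n² = −13.6 × 6²/4² eV = -30.6 eV
Ionisation energy = −E_n = 30.6 eV

30.6 eV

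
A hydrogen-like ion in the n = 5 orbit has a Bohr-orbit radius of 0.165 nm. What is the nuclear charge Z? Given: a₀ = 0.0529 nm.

8

r_n = n²a₀/Z ⇒ Z = n²a₀/r = 5² × 0.0529 / 0.165 ≈ 8.02
Z = 8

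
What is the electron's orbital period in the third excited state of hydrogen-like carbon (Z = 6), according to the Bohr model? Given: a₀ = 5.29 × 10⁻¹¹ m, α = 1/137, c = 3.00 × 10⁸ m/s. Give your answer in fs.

0.270 fs

r = n²a₀/Z = 4²·5.29 × 10⁻¹¹/6 = 1.41 × 10⁻¹⁰ m
v = Zαc/n = 6·0.00730·3.00 × 10⁸/4 = 3.28 × 10⁶ m/s
T = 2πr/v = 2.70 × 10⁻¹⁶ s = 0.270 fs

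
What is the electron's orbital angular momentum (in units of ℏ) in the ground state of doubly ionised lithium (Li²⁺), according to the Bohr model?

L_n = nℏ, so L/ℏ = n = 1.

1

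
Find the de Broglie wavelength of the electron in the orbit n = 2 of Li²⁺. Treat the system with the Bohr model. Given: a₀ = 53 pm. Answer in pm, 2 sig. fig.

220 pm

The Bohr quantisation condition is nλ = 2πr_n.
r_n = n²a₀/Z = 71 pm
λ = 2πr_n/n = 2π·71/2 = 220 pm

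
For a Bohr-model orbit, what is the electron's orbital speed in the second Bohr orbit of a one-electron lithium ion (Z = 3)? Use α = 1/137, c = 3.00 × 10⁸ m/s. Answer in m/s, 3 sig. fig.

3.28 × 10⁶ m/s

v_n = Zαc/n = 3 × 0.00730 × 3.00 × 10⁸ / 2
    = 3.28 × 10⁶ m/s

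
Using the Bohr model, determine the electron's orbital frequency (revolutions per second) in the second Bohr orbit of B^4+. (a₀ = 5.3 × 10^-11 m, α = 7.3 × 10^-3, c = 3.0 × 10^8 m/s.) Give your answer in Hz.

2.1 × 10^16 Hz

r = n²a₀/Z = 4.2 × 10^-11 m, v = Zαc/n = 5.5 × 10^6 m/s
f = v/(2πr) = 2.1 × 10^16 Hz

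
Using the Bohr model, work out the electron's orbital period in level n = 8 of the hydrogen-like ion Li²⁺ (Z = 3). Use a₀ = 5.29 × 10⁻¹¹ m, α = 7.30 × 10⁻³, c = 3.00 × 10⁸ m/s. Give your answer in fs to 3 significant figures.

8.63 fs

r = n²a₀/Z = 8²·5.29 × 10⁻¹¹/3 = 1.13 × 10⁻⁹ m
v = Zαc/n = 3·0.00730·3.00 × 10⁸/8 = 8.21 × 10⁵ m/s
T = 2πr/v = 8.63 × 10⁻¹⁵ s = 8.63 fs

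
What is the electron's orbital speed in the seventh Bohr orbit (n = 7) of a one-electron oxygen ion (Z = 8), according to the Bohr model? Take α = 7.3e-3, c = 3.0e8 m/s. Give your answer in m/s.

2.5e6 m/s

v_n = Zαc/n = 8 × 0.0073 × 3.0e8 / 7
    = 2.5e6 m/s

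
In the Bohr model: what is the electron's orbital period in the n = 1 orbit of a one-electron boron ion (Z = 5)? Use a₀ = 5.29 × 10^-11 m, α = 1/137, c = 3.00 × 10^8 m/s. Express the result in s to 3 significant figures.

r = n²a₀/Z = 1²·5.29 × 10^-11/5 = 1.06 × 10^-11 m
v = Zαc/n = 5·0.00730·3.00 × 10^8/1 = 1.09 × 10^7 m/s
T = 2πr/v = 6.07 × 10^-18 s

6.07 × 10^-18 s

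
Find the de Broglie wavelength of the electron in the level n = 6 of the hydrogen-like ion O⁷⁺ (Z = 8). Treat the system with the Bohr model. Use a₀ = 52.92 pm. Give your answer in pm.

The Bohr quantisation condition is nλ = 2πr_n.
r_n = n²a₀/Z = 238.1 pm
λ = 2πr_n/n = 2π·238.1/6 = 249.4 pm

249.4 pm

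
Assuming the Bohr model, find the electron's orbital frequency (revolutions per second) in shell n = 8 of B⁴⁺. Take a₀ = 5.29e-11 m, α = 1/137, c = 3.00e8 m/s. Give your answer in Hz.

r = n²a₀/Z = 6.77e-10 m, v = Zαc/n = 1.37e6 m/s
f = v/(2πr) = 3.22e14 Hz

3.22e14 Hz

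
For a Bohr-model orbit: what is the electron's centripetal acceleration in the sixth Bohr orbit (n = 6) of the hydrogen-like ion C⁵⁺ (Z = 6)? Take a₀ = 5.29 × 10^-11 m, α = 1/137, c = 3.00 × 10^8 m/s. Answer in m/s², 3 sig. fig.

r = n²a₀/Z = 3.17 × 10^-10 m, v = Zαc/n = 2.19 × 10^6 m/s
a = v²/r = (2.19 × 10^6)² / 3.17 × 10^-10 = 1.51 × 10^22 m/s²

1.51 × 10^22 m/s²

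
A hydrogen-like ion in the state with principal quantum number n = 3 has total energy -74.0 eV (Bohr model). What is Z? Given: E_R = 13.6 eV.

7

E_n = −E_R Z²/n² ⇒ Z² = −E_n n²/E_R = 74.0 × 3² / 13.6 ≈ 48.97
Z = 7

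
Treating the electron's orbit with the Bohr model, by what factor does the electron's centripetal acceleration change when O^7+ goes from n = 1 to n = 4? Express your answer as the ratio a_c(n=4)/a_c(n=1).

1/256

a_c ∝ Z^3 · n^-4; with Z fixed, a_c ∝ n^-4.
a_c(n=4)/a_c(n=1) = (4/1)^-4 = 1/256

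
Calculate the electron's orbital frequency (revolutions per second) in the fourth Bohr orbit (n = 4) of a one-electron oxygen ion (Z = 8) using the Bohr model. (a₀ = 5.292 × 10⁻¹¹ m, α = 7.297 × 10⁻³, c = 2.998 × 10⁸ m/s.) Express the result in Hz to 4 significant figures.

r = n²a₀/Z = 1.058 × 10⁻¹⁰ m, v = Zαc/n = 4.375 × 10⁶ m/s
f = v/(2πr) = 6.579 × 10¹⁵ Hz

6.579 × 10¹⁵ Hz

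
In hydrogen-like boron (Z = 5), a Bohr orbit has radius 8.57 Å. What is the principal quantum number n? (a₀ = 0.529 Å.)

9

r_n = n²a₀/Z ⇒ n² = rZ/a₀ = 8.57 × 5 / 0.529 ≈ 81.00
n = 9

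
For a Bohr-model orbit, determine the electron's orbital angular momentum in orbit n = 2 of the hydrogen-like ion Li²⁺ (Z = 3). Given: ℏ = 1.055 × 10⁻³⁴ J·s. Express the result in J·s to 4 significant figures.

L_n = nℏ = 2 × 1.055 × 10⁻³⁴ = 2.110 × 10⁻³⁴ J·s

2.110 × 10⁻³⁴ J·s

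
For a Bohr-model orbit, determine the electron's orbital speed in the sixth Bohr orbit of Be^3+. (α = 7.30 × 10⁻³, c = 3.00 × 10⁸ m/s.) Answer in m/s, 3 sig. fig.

v_n = Zαc/n = 4 × 0.00730 × 3.00 × 10⁸ / 6
    = 1.46 × 10⁶ m/s

1.46 × 10⁶ m/s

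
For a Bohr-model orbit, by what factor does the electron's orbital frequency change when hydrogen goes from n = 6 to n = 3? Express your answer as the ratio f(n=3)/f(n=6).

8

f ∝ Z^2 · n^-3; with Z fixed, f ∝ n^-3.
f(n=3)/f(n=6) = (3/6)^-3 = 8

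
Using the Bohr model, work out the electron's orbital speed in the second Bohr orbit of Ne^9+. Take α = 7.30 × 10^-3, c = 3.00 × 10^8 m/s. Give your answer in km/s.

v_n = Zαc/n = 10 × 0.00730 × 3.00 × 10^8 / 2
    = 1.09 × 10^4 km/s

1.09 × 10^4 km/s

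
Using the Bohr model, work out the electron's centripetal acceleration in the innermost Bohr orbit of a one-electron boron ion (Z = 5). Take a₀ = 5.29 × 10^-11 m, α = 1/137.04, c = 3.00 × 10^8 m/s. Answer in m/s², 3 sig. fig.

1.13 × 10^25 m/s²

r = n²a₀/Z = 1.06 × 10^-11 m, v = Zαc/n = 1.09 × 10^7 m/s
a = v²/r = (1.09 × 10^7)² / 1.06 × 10^-11 = 1.13 × 10^25 m/s²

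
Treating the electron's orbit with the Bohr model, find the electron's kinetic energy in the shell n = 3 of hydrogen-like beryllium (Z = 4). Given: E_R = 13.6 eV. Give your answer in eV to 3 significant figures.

24.2 eV

For a Coulomb orbit the virial theorem gives K = −E_n.
E_n = −E_R·Z²/n², so K = E_R·Z²/n² = 13.6 × 4²/3² = 24.2 eV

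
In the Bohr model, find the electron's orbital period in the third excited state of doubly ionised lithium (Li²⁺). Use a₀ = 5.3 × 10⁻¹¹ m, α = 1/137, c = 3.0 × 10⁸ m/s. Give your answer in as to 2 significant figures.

1100 as

r = n²a₀/Z = 4²·5.3 × 10⁻¹¹/3 = 2.8 × 10⁻¹⁰ m
v = Zαc/n = 3·0.0073·3.0 × 10⁸/4 = 1.6 × 10⁶ m/s
T = 2πr/v = 1.1 × 10⁻¹⁵ s = 1100 as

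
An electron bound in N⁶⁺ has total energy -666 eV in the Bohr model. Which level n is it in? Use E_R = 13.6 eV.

E_n = −E_R Z²/n² ⇒ n² = E_R Z²/(−E_n) = 13.6 × 7² / 666 ≈ 1.00
n = 1

1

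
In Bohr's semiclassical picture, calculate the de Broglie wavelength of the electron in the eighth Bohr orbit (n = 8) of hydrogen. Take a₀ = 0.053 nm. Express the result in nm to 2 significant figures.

2.7 nm

The Bohr quantisation condition is nλ = 2πr_n.
r_n = n²a₀/Z = 3.4 nm
λ = 2πr_n/n = 2π·3.4/8 = 2.7 nm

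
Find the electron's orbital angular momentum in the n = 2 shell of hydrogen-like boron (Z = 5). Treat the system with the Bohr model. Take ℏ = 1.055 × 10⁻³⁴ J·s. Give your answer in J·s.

L_n = nℏ = 2 × 1.055 × 10⁻³⁴ = 2.110 × 10⁻³⁴ J·s

2.110 × 10⁻³⁴ J·s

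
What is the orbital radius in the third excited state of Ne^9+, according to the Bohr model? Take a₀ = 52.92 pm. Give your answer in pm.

r_n = n²a₀/Z = 4² × 52.92 / 10
    = 16 × 52.92 / 10 = 84.67 pm

84.67 pm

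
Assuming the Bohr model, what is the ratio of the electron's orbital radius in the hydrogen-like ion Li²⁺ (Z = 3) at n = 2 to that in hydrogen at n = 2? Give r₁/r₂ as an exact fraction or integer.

1/3

r ∝ Z^-1 · n^2
r₁/r₂ = (3/1)^-1 · (2/2)^2 = 1/3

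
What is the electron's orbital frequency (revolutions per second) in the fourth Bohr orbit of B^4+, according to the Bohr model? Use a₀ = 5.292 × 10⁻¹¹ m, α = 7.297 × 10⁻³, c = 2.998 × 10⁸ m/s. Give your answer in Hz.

2.570 × 10¹⁵ Hz

r = n²a₀/Z = 1.693 × 10⁻¹⁰ m, v = Zαc/n = 2.735 × 10⁶ m/s
f = v/(2πr) = 2.570 × 10¹⁵ Hz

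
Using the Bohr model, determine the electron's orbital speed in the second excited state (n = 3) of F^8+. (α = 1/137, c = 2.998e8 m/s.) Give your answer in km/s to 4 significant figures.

6565 km/s

v_n = Zαc/n = 9 × 0.007299 × 2.998e8 / 3
    = 6565 km/s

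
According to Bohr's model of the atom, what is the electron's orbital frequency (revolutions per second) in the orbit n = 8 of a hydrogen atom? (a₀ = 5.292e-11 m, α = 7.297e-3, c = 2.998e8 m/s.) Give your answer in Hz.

r = n²a₀/Z = 3.387e-9 m, v = Zαc/n = 2.735e5 m/s
f = v/(2πr) = 1.285e13 Hz

1.285e13 Hz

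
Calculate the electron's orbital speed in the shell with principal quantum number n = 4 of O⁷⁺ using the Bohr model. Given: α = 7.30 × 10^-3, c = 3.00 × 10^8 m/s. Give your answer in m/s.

4.38 × 10^6 m/s

v_n = Zαc/n = 8 × 0.00730 × 3.00 × 10^8 / 4
    = 4.38 × 10^6 m/s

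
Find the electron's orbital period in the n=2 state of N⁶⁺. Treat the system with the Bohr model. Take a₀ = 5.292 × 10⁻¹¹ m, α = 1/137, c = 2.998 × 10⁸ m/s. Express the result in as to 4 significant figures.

24.81 as

r = n²a₀/Z = 2²·5.292 × 10⁻¹¹/7 = 3.024 × 10⁻¹¹ m
v = Zαc/n = 7·0.007299·2.998 × 10⁸/2 = 7.659 × 10⁶ m/s
T = 2πr/v = 2.481 × 10⁻¹⁷ s = 24.81 as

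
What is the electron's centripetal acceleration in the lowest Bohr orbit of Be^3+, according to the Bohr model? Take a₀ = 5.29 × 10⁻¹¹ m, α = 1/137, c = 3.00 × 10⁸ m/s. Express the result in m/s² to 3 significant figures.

5.80 × 10²⁴ m/s²

r = n²a₀/Z = 1.32 × 10⁻¹¹ m, v = Zαc/n = 8.76 × 10⁶ m/s
a = v²/r = (8.76 × 10⁶)² / 1.32 × 10⁻¹¹ = 5.80 × 10²⁴ m/s²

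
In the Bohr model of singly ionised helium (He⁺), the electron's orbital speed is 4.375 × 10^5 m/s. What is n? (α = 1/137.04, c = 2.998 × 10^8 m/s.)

v_n = Zαc/n ⇒ n = Zαc/v = 2 × 0.007297 × 2.998 × 10^8 / 4.375 × 10^5 ≈ 10.00
n = 10

10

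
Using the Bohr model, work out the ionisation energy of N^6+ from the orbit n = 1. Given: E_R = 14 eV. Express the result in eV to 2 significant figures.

690 eV

E_n = −E_R·Z²/n² = −14 × 7²/1² eV = -690 eV
Ionisation energy = −E_n = 690 eV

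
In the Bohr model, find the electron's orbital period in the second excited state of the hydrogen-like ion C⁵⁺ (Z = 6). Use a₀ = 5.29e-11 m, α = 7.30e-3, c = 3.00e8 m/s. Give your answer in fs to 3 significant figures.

0.114 fs

r = n²a₀/Z = 3²·5.29e-11/6 = 7.94e-11 m
v = Zαc/n = 6·0.00730·3.00e8/3 = 4.38e6 m/s
T = 2πr/v = 1.14e-16 s = 0.114 fs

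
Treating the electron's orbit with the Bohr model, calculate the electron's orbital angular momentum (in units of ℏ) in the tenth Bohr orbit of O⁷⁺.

10

L_n = nℏ, so L/ℏ = n = 10.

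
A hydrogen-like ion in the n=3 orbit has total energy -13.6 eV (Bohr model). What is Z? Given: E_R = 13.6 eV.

3

E_n = −E_R Z²/n² ⇒ Z² = −E_n n²/E_R = 13.6 × 3² / 13.6 ≈ 9.00
Z = 3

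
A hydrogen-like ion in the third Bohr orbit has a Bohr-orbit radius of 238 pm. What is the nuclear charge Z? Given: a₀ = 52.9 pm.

r_n = n²a₀/Z ⇒ Z = n²a₀/r = 3² × 52.9 / 238 ≈ 2.00
Z = 2

2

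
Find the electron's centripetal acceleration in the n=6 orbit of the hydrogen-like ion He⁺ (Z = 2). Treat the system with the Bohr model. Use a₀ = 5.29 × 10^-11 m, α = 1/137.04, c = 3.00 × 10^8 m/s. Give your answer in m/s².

r = n²a₀/Z = 9.52 × 10^-10 m, v = Zαc/n = 7.30 × 10^5 m/s
a = v²/r = (7.30 × 10^5)² / 9.52 × 10^-10 = 5.59 × 10^20 m/s²

5.59 × 10^20 m/s²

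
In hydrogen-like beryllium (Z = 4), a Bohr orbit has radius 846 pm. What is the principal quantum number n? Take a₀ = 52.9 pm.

8

r_n = n²a₀/Z ⇒ n² = rZ/a₀ = 846 × 4 / 52.9 ≈ 63.97
n = 8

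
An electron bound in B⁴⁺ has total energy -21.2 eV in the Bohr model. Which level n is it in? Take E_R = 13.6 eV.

E_n = −E_R Z²/n² ⇒ n² = E_R Z²/(−E_n) = 13.6 × 5² / 21.2 ≈ 16.04
n = 4

4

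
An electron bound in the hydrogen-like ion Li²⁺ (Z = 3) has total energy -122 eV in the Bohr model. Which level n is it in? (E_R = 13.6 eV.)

1

E_n = −E_R Z²/n² ⇒ n² = E_R Z²/(−E_n) = 13.6 × 3² / 122 ≈ 1.00
n = 1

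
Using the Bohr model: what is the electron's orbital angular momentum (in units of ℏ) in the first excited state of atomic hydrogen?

2

L_n = nℏ, so L/ℏ = n = 2.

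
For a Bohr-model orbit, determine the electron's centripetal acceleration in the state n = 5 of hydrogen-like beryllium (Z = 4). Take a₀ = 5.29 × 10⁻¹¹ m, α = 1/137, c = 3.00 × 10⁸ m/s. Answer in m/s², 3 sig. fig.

r = n²a₀/Z = 3.31 × 10⁻¹⁰ m, v = Zαc/n = 1.75 × 10⁶ m/s
a = v²/r = (1.75 × 10⁶)² / 3.31 × 10⁻¹⁰ = 9.28 × 10²¹ m/s²

9.28 × 10²¹ m/s²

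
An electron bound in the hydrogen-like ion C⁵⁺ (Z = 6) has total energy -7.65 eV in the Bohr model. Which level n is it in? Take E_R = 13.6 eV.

8

E_n = −E_R Z²/n² ⇒ n² = E_R Z²/(−E_n) = 13.6 × 6² / 7.65 ≈ 64.00
n = 8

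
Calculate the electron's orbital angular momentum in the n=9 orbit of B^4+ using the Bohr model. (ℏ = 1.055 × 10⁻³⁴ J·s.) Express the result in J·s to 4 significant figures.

9.495 × 10⁻³⁴ J·s

L_n = nℏ = 9 × 1.055 × 10⁻³⁴ = 9.495 × 10⁻³⁴ J·s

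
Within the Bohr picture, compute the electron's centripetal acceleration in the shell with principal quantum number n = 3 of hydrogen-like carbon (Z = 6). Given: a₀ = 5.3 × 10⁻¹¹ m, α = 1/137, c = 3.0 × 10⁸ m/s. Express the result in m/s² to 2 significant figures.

2.4 × 10²³ m/s²

r = n²a₀/Z = 8.0 × 10⁻¹¹ m, v = Zαc/n = 4.4 × 10⁶ m/s
a = v²/r = (4.4 × 10⁶)² / 8.0 × 10⁻¹¹ = 2.4 × 10²³ m/s²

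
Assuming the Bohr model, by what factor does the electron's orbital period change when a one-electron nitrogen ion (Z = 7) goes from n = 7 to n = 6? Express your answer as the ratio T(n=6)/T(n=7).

216/343

T ∝ Z^-2 · n^3; with Z fixed, T ∝ n^3.
T(n=6)/T(n=7) = (6/7)^3 = 216/343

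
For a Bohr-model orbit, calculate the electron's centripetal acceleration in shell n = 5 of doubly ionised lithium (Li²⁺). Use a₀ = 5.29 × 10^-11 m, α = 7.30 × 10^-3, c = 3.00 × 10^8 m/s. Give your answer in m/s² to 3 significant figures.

r = n²a₀/Z = 4.41 × 10^-10 m, v = Zαc/n = 1.31 × 10^6 m/s
a = v²/r = (1.31 × 10^6)² / 4.41 × 10^-10 = 3.92 × 10^21 m/s²

3.92 × 10^21 m/s²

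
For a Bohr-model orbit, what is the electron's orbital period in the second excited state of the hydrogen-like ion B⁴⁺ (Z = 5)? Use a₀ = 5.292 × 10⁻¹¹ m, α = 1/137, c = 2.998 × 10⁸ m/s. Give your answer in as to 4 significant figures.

r = n²a₀/Z = 3²·5.292 × 10⁻¹¹/5 = 9.526 × 10⁻¹¹ m
v = Zαc/n = 5·0.007299·2.998 × 10⁸/3 = 3.647 × 10⁶ m/s
T = 2πr/v = 1.641 × 10⁻¹⁶ s = 164.1 as

164.1 as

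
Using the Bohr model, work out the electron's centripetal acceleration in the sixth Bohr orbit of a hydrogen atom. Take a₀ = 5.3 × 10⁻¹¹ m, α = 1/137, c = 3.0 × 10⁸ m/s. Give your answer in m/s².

7.0 × 10¹⁹ m/s²

r = n²a₀/Z = 1.9 × 10⁻⁹ m, v = Zαc/n = 3.6 × 10⁵ m/s
a = v²/r = (3.6 × 10⁵)² / 1.9 × 10⁻⁹ = 7.0 × 10¹⁹ m/s²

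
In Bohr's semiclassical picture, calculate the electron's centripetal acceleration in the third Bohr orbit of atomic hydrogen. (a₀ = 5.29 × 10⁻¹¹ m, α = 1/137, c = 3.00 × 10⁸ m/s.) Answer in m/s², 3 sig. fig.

r = n²a₀/Z = 4.76 × 10⁻¹⁰ m, v = Zαc/n = 7.30 × 10⁵ m/s
a = v²/r = (7.30 × 10⁵)² / 4.76 × 10⁻¹⁰ = 1.12 × 10²¹ m/s²

1.12 × 10²¹ m/s²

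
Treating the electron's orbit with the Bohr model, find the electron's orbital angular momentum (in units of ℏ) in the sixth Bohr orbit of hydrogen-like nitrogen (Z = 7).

L_n = nℏ, so L/ℏ = n = 6.

6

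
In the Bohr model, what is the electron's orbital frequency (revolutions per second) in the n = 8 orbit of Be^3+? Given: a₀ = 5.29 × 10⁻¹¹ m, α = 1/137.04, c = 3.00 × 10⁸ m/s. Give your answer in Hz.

r = n²a₀/Z = 8.46 × 10⁻¹⁰ m, v = Zαc/n = 1.09 × 10⁶ m/s
f = v/(2πr) = 2.06 × 10¹⁴ Hz

2.06 × 10¹⁴ Hz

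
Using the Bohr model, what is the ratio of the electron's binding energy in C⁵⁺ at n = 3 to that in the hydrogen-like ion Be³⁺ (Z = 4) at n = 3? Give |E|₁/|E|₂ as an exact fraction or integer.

|E| ∝ Z^2 · n^-2
|E|₁/|E|₂ = (6/4)^2 · (3/3)^-2 = 9/4

9/4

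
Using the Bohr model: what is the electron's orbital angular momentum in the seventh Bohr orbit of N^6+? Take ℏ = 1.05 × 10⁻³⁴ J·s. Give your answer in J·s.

7.35 × 10⁻³⁴ J·s

L_n = nℏ = 7 × 1.05 × 10⁻³⁴ = 7.35 × 10⁻³⁴ J·s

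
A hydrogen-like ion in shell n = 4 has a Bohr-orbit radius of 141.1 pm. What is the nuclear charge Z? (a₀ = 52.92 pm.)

6

r_n = n²a₀/Z ⇒ Z = n²a₀/r = 4² × 52.92 / 141.1 ≈ 6.00
Z = 6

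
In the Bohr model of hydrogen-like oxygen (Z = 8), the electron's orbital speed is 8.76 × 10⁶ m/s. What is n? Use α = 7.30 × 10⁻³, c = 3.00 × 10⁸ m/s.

2

v_n = Zαc/n ⇒ n = Zαc/v = 8 × 0.00730 × 3.00 × 10⁸ / 8.76 × 10⁶ ≈ 2.00
n = 2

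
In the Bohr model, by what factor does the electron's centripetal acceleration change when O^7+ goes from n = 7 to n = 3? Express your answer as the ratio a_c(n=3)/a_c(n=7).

a_c ∝ Z^3 · n^-4; with Z fixed, a_c ∝ n^-4.
a_c(n=3)/a_c(n=7) = (3/7)^-4 = 2401/81

2401/81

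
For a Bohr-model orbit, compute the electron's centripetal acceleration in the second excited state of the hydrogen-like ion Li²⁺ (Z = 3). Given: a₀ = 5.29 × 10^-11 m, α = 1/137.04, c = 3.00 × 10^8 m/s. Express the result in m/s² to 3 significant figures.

r = n²a₀/Z = 1.59 × 10^-10 m, v = Zαc/n = 2.19 × 10^6 m/s
a = v²/r = (2.19 × 10^6)² / 1.59 × 10^-10 = 3.02 × 10^22 m/s²

3.02 × 10^22 m/s²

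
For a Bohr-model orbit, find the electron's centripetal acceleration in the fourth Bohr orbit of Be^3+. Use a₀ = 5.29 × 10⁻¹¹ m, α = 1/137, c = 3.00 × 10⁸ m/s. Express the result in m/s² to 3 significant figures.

2.27 × 10²² m/s²

r = n²a₀/Z = 2.12 × 10⁻¹⁰ m, v = Zαc/n = 2.19 × 10⁶ m/s
a = v²/r = (2.19 × 10⁶)² / 2.12 × 10⁻¹⁰ = 2.27 × 10²² m/s²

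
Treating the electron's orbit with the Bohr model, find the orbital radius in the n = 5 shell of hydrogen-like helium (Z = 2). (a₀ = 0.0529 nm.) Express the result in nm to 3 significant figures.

r_n = n²a₀/Z = 5² × 0.0529 / 2
    = 25 × 0.0529 / 2 = 0.661 nm

0.661 nm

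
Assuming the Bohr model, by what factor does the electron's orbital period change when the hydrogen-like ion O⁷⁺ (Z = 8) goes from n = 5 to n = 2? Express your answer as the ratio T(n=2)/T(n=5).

8/125

T ∝ Z^-2 · n^3; with Z fixed, T ∝ n^3.
T(n=2)/T(n=5) = (2/5)^3 = 8/125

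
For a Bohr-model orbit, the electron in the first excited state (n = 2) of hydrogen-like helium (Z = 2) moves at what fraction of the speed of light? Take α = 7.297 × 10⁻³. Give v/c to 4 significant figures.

0.007297

v_n = Zαc/n, so v/c = Zα/n = 2 × 0.007297 / 2 = 0.007297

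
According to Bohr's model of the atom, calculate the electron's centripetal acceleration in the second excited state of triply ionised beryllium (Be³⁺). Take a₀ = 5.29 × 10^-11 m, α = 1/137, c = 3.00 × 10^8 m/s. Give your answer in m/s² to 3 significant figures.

r = n²a₀/Z = 1.19 × 10^-10 m, v = Zαc/n = 2.92 × 10^6 m/s
a = v²/r = (2.92 × 10^6)² / 1.19 × 10^-10 = 7.16 × 10^22 m/s²

7.16 × 10^22 m/s²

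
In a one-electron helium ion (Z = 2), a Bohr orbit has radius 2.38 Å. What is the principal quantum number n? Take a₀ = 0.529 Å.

r_n = n²a₀/Z ⇒ n² = rZ/a₀ = 2.38 × 2 / 0.529 ≈ 9.00
n = 3

3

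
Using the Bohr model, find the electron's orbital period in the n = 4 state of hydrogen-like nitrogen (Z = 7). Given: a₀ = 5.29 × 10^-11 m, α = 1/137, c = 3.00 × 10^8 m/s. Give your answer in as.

198 as

r = n²a₀/Z = 4²·5.29 × 10^-11/7 = 1.21 × 10^-10 m
v = Zαc/n = 7·0.00730·3.00 × 10^8/4 = 3.83 × 10^6 m/s
T = 2πr/v = 1.98 × 10^-16 s = 198 as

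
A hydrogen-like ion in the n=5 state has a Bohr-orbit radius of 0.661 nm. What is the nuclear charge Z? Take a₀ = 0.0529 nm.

2

r_n = n²a₀/Z ⇒ Z = n²a₀/r = 5² × 0.0529 / 0.661 ≈ 2.00
Z = 2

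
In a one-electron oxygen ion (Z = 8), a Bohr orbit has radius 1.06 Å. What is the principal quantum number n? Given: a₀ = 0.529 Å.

r_n = n²a₀/Z ⇒ n² = rZ/a₀ = 1.06 × 8 / 0.529 ≈ 16.03
n = 4

4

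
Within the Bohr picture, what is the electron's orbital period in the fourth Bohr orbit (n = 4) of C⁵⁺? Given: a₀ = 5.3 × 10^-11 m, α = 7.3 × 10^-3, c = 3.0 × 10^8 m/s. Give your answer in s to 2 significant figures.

r = n²a₀/Z = 4²·5.3 × 10^-11/6 = 1.4 × 10^-10 m
v = Zαc/n = 6·0.0073·3.0 × 10^8/4 = 3.3 × 10^6 m/s
T = 2πr/v = 2.7 × 10^-16 s

2.7 × 10^-16 s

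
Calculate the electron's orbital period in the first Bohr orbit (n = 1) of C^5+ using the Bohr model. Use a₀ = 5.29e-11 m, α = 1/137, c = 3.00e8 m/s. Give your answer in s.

4.22e-18 s

r = n²a₀/Z = 1²·5.29e-11/6 = 8.82e-12 m
v = Zαc/n = 6·0.00730·3.00e8/1 = 1.31e7 m/s
T = 2πr/v = 4.22e-18 s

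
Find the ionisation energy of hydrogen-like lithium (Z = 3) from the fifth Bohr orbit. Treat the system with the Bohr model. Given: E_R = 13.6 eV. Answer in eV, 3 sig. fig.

E_n = −E_R·Z²/n² = −13.6 × 3²/5² eV = -4.90 eV
Ionisation energy = −E_n = 4.90 eV

4.90 eV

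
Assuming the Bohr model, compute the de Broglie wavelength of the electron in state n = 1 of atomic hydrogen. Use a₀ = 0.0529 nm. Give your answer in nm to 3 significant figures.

0.332 nm

The Bohr quantisation condition is nλ = 2πr_n.
r_n = n²a₀/Z = 0.0529 nm
λ = 2πr_n/n = 2π·0.0529/1 = 0.332 nm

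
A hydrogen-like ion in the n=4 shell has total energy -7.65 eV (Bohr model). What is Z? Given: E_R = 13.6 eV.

3

E_n = −E_R Z²/n² ⇒ Z² = −E_n n²/E_R = 7.65 × 4² / 13.6 ≈ 9.00
Z = 3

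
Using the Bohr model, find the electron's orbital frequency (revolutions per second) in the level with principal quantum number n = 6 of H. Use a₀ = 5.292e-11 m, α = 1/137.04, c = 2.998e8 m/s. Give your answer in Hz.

r = n²a₀/Z = 1.905e-9 m, v = Zαc/n = 3.646e5 m/s
f = v/(2πr) = 3.046e13 Hz

3.046e13 Hz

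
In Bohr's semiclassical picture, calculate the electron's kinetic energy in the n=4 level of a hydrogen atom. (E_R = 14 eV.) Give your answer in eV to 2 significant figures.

For a Coulomb orbit the virial theorem gives K = −E_n.
E_n = −E_R·Z²/n², so K = E_R·Z²/n² = 14 × 1²/4² = 0.88 eV

0.88 eV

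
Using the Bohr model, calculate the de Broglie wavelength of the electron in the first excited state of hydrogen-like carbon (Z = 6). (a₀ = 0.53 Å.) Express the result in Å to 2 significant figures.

1.1 Å

The Bohr quantisation condition is nλ = 2πr_n.
r_n = n²a₀/Z = 0.35 Å
λ = 2πr_n/n = 2π·0.35/2 = 1.1 Å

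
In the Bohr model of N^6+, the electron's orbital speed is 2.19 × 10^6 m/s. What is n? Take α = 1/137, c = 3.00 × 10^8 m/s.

v_n = Zαc/n ⇒ n = Zαc/v = 7 × 0.00730 × 3.00 × 10^8 / 2.19 × 10^6 ≈ 7.00
n = 7

7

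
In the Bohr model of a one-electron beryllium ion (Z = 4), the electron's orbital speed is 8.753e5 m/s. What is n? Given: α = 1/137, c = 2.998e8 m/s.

v_n = Zαc/n ⇒ n = Zαc/v = 4 × 0.007299 × 2.998e8 / 8.753e5 ≈ 10.00
n = 10

10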